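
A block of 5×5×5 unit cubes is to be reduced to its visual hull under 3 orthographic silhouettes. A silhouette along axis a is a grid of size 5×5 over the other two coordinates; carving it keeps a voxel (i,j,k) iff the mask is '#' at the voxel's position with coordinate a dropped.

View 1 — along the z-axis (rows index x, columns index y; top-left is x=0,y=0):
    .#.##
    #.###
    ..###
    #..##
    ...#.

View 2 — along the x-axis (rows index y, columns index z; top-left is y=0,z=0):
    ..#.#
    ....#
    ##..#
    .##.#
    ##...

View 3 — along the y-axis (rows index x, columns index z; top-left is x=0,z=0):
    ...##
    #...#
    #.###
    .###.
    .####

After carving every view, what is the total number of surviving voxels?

|visual hull| = 19

initial block: 5^3 = 125
step 1: project along z, AND mask (14/25) → |grid| = 70
step 2: project along x, AND mask (11/25) → |grid| = 34
step 3: project along y, AND mask (15/25) → |grid| = 19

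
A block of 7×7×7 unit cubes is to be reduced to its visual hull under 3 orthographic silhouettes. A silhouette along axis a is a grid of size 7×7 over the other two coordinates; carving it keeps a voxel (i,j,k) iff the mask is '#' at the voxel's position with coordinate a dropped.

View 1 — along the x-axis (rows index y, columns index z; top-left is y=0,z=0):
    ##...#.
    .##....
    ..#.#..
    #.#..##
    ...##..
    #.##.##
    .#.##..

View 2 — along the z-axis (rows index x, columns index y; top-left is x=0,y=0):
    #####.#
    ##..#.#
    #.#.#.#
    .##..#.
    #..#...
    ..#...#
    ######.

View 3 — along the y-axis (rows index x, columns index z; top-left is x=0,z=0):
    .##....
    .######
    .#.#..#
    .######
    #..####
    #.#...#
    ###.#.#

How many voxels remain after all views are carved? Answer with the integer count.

full grid |V| = 343
carve view 1 (along x, YZ-mask fill 21/49): 147 voxels remain
carve view 2 (along z, XY-mask fill 27/49): 75 voxels remain
carve view 3 (along y, XZ-mask fill 30/49): 46 voxels remain

|visual hull| = 46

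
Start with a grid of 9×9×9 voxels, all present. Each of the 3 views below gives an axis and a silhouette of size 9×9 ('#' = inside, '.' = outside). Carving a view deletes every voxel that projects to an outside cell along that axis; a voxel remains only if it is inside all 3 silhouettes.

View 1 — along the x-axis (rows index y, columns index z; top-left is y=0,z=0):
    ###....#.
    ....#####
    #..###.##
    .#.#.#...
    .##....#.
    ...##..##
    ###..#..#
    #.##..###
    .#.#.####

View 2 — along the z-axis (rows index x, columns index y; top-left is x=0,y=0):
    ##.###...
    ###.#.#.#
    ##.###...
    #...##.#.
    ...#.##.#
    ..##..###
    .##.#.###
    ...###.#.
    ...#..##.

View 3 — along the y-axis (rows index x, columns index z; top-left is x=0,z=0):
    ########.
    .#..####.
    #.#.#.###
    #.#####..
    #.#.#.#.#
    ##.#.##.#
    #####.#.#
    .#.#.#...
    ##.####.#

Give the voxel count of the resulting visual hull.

voxel count = 121

full grid |V| = 729
[1] x-view keeps 42 columns → grid now 378
[2] z-view keeps 42 columns → grid now 189
[3] y-view keeps 53 columns → grid now 121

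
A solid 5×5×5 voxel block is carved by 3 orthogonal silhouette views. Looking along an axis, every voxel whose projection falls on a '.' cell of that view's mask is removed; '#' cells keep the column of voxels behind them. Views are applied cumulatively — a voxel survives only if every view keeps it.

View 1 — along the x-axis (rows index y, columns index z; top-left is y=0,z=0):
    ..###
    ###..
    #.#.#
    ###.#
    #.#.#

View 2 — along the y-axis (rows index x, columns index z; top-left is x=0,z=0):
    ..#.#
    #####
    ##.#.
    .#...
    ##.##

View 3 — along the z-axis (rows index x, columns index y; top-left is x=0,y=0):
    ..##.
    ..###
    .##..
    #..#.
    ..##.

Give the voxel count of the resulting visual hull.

start: 5×5×5 = 125 voxels
V1 x: intersect with YZ mask (16 set) -- 80 left
V2 y: intersect with XZ mask (15 set) -- 45 left
V3 z: intersect with XY mask (11 set) -- 23 left

|visual hull| = 23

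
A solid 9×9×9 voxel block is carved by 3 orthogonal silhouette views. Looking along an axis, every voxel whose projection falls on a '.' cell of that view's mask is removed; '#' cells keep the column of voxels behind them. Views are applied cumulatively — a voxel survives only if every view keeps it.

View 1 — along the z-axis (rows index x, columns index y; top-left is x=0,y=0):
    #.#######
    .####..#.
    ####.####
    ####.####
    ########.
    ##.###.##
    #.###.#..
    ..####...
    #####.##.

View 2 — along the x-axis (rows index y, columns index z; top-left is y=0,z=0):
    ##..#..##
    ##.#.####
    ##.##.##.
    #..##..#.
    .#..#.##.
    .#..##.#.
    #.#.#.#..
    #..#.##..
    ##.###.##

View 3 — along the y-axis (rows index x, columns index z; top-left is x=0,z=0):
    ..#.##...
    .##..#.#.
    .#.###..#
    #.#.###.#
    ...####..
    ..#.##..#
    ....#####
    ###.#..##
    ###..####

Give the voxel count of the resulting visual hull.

before carving: 729 voxels (9×9×9)
  1. axis=2 (XY plane), |mask|=60  ⇒  voxels=540
  2. axis=0 (YZ plane), |mask|=45  ⇒  voxels=293
  3. axis=1 (XZ plane), |mask|=44  ⇒  voxels=149

voxel count = 149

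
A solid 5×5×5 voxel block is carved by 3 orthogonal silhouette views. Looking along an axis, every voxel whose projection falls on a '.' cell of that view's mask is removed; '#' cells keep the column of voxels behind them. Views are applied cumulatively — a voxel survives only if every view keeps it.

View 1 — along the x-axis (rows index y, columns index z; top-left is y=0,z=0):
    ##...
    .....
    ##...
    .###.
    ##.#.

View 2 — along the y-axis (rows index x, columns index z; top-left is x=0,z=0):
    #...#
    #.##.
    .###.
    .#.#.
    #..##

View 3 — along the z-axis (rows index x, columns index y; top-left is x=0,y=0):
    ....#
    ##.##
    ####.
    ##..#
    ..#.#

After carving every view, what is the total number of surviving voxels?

|visual hull| = 17

before carving: 125 voxels (5×5×5)
  1. axis=0 (YZ plane), |mask|=10  ⇒  voxels=50
  2. axis=1 (XZ plane), |mask|=13  ⇒  voxels=27
  3. axis=2 (XY plane), |mask|=14  ⇒  voxels=17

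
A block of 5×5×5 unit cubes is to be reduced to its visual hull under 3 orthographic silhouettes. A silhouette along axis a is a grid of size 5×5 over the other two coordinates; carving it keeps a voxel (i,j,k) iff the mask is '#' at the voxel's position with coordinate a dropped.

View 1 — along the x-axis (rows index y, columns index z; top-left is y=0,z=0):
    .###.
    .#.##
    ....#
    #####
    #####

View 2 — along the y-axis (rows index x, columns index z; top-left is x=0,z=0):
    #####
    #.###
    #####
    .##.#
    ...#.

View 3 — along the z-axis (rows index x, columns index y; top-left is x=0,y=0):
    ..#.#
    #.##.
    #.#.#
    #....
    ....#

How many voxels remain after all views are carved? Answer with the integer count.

start: 5×5×5 = 125 voxels
carve view 1 (along x, YZ-mask fill 17/25): 85 voxels remain
carve view 2 (along y, XZ-mask fill 18/25): 62 voxels remain
carve view 3 (along z, XY-mask fill 10/25): 25 voxels remain

voxel count = 25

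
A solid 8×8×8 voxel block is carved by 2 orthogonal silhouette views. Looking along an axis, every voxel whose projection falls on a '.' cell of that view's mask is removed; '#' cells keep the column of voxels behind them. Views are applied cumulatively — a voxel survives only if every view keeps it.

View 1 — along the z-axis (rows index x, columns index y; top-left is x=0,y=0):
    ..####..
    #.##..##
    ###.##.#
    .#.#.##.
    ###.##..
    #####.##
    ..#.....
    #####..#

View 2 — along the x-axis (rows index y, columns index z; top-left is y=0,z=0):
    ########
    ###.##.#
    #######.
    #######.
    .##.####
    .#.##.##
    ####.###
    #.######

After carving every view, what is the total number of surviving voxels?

start: 8×8×8 = 512 voxels
V1 z: intersect with XY mask (38 set) -- 304 left
V2 x: intersect with YZ mask (53 set) -- 253 left

voxel count = 253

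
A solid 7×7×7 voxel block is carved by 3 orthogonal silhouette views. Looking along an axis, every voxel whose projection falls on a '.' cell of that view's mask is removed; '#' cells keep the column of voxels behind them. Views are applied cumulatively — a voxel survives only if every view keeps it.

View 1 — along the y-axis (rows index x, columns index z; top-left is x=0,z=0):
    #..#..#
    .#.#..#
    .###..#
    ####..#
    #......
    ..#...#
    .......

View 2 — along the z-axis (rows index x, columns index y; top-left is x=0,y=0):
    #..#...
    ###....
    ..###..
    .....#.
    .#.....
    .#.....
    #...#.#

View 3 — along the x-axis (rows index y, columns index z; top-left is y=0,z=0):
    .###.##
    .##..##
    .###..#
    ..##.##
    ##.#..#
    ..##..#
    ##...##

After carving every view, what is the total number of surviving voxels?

before carving: 343 voxels (7×7×7)
after view 1 [y-axis, 18 of 49 cells solid] → remaining = 126
after view 2 [z-axis, 14 of 49 cells solid] → remaining = 35
after view 3 [x-axis, 28 of 49 cells solid] → remaining = 27

27 voxels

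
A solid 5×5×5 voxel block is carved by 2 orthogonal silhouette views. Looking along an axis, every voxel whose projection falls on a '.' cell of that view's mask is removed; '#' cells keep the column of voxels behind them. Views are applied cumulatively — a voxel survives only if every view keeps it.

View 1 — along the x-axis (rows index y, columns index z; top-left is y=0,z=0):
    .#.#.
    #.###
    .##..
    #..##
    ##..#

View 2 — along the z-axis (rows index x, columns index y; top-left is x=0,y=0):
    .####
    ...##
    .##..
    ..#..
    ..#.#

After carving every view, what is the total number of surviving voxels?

remaining voxels: 31

full grid |V| = 125
after view 1 [x-axis, 14 of 25 cells solid] → remaining = 70
after view 2 [z-axis, 11 of 25 cells solid] → remaining = 31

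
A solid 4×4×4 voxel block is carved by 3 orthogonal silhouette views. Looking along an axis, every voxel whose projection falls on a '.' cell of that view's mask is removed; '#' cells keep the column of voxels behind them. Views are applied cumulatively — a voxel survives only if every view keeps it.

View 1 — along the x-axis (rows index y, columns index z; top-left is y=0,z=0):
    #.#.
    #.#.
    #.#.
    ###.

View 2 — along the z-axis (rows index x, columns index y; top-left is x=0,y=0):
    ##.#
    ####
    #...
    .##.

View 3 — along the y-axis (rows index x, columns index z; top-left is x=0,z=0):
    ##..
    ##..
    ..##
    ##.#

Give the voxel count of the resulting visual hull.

initial block: 4^3 = 64
  1. axis=0 (YZ plane), |mask|=9  ⇒  voxels=36
  2. axis=2 (XY plane), |mask|=10  ⇒  voxels=22
  3. axis=1 (XZ plane), |mask|=9  ⇒  voxels=12

remaining voxels: 12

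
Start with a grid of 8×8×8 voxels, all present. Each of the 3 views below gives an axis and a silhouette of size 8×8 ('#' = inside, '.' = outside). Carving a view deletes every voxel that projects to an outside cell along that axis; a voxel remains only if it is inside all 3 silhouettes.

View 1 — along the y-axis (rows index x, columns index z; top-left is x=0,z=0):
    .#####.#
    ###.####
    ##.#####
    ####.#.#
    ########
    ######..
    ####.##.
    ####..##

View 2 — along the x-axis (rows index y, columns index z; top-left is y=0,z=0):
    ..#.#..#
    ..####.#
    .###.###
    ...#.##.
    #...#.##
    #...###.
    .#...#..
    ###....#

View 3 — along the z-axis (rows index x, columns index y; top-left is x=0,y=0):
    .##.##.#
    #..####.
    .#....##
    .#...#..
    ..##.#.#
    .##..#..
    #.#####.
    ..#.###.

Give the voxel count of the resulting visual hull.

start: 8×8×8 = 512 voxels
V1 y: intersect with XZ mask (52 set) -- 416 left
V2 x: intersect with YZ mask (31 set) -- 199 left
V3 z: intersect with XY mask (32 set) -- 102 left

102 voxels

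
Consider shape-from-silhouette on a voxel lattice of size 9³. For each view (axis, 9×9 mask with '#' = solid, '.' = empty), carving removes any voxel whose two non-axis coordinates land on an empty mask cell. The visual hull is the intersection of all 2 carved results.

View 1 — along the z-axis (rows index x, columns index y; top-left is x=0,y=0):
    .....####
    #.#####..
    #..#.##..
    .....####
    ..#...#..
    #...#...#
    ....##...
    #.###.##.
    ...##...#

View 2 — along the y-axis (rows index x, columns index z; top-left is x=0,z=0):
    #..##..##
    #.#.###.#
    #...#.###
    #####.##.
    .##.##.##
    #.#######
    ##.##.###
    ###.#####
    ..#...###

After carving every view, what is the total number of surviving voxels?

start: 9×9×9 = 729 voxels
after view 1 [z-axis, 34 of 81 cells solid] → remaining = 306
after view 2 [y-axis, 56 of 81 cells solid] → remaining = 214

214 voxels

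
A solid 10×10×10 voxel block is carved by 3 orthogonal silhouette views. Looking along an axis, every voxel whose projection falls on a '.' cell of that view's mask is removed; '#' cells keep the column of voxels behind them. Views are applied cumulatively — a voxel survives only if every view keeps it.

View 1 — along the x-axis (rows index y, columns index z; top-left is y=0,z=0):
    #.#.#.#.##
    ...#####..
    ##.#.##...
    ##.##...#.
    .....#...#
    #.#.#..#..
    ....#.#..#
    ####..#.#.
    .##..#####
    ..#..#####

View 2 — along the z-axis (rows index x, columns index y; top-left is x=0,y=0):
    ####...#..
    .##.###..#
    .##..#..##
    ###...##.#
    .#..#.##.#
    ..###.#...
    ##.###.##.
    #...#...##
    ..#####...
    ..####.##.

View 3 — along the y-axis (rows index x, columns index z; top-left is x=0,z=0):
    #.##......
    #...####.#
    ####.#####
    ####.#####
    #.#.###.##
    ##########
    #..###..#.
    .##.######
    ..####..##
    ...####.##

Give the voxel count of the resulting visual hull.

remaining voxels: 179

start: 10×10×10 = 1000 voxels
carve view 1 (along x, YZ-mask fill 49/100): 490 voxels remain
carve view 2 (along z, XY-mask fill 53/100): 251 voxels remain
carve view 3 (along y, XZ-mask fill 69/100): 179 voxels remain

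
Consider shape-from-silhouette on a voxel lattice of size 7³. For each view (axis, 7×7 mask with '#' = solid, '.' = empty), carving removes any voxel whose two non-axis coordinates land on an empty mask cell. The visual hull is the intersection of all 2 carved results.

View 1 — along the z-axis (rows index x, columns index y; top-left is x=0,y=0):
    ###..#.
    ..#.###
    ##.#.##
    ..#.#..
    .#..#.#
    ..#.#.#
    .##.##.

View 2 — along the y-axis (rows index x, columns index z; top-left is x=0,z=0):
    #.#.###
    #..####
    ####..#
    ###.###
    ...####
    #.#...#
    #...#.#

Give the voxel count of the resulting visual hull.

initial block: 7^3 = 343
carve view 1 (along z, XY-mask fill 25/49): 175 voxels remain
carve view 2 (along y, XZ-mask fill 31/49): 110 voxels remain

voxel count = 110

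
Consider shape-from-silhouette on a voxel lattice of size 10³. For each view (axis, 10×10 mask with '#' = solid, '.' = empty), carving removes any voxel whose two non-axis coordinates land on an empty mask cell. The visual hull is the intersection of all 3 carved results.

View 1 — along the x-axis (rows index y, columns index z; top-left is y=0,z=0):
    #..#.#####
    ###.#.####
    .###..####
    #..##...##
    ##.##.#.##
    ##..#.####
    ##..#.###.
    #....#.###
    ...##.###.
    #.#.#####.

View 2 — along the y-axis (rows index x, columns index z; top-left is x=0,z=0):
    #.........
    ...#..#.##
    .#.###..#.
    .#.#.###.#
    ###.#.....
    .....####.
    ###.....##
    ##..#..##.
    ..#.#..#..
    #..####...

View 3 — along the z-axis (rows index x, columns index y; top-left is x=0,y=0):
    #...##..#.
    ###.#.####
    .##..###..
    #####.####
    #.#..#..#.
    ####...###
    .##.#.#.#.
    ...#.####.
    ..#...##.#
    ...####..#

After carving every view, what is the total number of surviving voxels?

remaining voxels: 162

start: 10×10×10 = 1000 voxels
carve view 1 (along x, YZ-mask fill 64/100): 640 voxels remain
carve view 2 (along y, XZ-mask fill 42/100): 276 voxels remain
carve view 3 (along z, XY-mask fill 56/100): 162 voxels remain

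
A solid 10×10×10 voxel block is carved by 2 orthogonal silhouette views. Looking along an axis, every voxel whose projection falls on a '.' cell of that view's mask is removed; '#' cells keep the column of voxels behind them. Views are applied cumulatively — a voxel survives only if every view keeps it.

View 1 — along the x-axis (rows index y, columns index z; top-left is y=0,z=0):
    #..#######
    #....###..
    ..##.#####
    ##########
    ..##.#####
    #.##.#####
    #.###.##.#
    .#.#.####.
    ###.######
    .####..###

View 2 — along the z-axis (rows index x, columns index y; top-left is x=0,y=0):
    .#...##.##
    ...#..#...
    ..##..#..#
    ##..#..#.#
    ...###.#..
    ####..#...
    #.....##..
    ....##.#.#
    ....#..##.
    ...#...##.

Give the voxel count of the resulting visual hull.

full grid |V| = 1000
after view 1 [x-axis, 73 of 100 cells solid] → remaining = 730
after view 2 [z-axis, 38 of 100 cells solid] → remaining = 278

278 voxels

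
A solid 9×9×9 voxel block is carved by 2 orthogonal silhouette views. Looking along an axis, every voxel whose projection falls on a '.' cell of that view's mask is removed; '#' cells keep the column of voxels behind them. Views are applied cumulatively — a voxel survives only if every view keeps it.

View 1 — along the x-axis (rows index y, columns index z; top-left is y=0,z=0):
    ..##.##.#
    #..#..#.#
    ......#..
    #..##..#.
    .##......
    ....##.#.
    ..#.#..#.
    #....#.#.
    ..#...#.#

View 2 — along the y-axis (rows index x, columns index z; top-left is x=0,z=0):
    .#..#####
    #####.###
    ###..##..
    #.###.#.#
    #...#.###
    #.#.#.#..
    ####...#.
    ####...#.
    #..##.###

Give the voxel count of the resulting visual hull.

remaining voxels: 159

full grid |V| = 729
  1. axis=0 (YZ plane), |mask|=28  ⇒  voxels=252
  2. axis=1 (XZ plane), |mask|=50  ⇒  voxels=159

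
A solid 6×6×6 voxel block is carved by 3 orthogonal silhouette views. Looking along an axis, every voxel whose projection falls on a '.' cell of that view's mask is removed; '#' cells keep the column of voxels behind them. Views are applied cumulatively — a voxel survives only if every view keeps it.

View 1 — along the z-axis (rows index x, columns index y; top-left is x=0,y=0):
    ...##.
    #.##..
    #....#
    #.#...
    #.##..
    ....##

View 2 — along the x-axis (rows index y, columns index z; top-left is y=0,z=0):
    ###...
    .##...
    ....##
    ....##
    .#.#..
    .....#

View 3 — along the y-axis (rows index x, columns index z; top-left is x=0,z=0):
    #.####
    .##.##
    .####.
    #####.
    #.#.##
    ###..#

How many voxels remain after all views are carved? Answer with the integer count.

before carving: 216 voxels (6×6×6)
step 1: project along z, AND mask (14/36) → |grid| = 84
step 2: project along x, AND mask (12/36) → |grid| = 30
step 3: project along y, AND mask (26/36) → |grid| = 23

23 voxels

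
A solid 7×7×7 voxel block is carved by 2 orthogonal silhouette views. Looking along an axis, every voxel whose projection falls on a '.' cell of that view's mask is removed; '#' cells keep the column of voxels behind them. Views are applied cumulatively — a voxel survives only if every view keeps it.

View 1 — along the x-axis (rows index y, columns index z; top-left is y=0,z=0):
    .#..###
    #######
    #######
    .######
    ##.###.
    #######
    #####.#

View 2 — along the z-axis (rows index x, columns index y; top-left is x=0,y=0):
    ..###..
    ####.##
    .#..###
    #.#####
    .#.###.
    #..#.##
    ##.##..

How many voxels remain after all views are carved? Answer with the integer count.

before carving: 343 voxels (7×7×7)
[1] x-view keeps 42 columns → grid now 294
[2] z-view keeps 31 columns → grid now 185

remaining voxels: 185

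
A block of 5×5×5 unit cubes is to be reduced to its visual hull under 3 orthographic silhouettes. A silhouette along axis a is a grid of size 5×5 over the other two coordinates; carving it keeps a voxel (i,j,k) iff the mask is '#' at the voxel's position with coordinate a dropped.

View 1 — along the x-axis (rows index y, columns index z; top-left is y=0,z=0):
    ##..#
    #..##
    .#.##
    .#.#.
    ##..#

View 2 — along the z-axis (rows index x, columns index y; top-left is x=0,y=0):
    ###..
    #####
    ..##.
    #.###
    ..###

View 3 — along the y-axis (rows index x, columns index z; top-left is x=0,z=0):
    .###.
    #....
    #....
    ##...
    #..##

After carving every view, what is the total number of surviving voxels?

18 voxels

full grid |V| = 125
V1 x: intersect with YZ mask (14 set) -- 70 left
V2 z: intersect with XY mask (17 set) -- 47 left
V3 y: intersect with XZ mask (10 set) -- 18 left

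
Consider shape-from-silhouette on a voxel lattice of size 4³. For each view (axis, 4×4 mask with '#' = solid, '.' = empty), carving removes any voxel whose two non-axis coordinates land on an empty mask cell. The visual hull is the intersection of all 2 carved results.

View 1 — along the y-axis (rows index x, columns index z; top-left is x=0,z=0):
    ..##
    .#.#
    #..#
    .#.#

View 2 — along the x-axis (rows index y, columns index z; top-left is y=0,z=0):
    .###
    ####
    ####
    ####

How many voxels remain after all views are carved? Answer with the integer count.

initial block: 4^3 = 64
step 1: project along y, AND mask (8/16) → |grid| = 32
step 2: project along x, AND mask (15/16) → |grid| = 31

remaining voxels: 31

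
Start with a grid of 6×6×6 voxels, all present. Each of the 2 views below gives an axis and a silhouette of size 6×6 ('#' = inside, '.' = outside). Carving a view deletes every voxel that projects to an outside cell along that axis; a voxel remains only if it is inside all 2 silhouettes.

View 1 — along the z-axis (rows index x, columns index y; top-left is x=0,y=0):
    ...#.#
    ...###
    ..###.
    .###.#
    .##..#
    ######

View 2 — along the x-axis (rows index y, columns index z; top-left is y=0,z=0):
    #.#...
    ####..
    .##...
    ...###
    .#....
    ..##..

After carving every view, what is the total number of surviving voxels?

full grid |V| = 216
  1. axis=2 (XY plane), |mask|=21  ⇒  voxels=126
  2. axis=0 (YZ plane), |mask|=14  ⇒  voxels=50

voxel count = 50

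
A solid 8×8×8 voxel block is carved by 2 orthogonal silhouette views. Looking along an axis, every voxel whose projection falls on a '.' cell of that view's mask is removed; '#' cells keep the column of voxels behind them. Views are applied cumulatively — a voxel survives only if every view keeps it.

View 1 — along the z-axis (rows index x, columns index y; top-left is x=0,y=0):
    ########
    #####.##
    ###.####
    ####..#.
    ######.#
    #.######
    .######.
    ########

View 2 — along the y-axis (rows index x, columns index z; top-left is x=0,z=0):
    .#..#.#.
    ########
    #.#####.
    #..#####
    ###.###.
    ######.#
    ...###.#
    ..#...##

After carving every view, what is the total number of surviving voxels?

291 voxels

start: 8×8×8 = 512 voxels
carve view 1 (along z, XY-mask fill 55/64): 440 voxels remain
carve view 2 (along y, XZ-mask fill 43/64): 291 voxels remain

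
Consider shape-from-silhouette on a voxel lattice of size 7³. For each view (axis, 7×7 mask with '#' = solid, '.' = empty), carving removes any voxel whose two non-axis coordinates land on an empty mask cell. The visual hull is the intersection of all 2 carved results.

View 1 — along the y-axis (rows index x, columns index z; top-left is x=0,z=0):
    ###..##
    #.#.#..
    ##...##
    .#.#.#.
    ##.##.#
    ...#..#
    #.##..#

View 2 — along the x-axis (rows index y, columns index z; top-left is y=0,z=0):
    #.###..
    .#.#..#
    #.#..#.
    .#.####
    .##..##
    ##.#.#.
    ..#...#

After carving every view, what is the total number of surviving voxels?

before carving: 343 voxels (7×7×7)
after view 1 [y-axis, 26 of 49 cells solid] → remaining = 182
after view 2 [x-axis, 25 of 49 cells solid] → remaining = 95

remaining voxels: 95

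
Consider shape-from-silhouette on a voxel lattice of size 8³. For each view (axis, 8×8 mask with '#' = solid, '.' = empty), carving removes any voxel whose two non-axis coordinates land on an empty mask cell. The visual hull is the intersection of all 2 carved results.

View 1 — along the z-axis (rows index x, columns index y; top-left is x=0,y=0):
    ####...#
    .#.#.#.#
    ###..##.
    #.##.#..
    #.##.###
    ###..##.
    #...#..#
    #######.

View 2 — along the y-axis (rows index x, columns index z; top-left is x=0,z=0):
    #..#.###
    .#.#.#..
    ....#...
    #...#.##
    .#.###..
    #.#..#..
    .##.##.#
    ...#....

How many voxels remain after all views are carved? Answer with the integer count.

voxel count = 119

start: 8×8×8 = 512 voxels
[1] z-view keeps 39 columns → grid now 312
[2] y-view keeps 26 columns → grid now 119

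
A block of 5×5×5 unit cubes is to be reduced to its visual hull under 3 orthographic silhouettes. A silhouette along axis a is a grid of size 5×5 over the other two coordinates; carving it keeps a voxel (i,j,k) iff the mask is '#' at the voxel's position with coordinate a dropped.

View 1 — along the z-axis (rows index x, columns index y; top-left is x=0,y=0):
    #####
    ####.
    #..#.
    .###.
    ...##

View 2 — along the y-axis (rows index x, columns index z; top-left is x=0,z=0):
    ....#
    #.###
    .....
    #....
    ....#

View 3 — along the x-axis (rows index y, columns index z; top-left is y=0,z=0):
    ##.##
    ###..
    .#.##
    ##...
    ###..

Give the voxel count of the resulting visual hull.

full grid |V| = 125
  1. axis=2 (XY plane), |mask|=16  ⇒  voxels=80
  2. axis=1 (XZ plane), |mask|=7  ⇒  voxels=26
  3. axis=0 (YZ plane), |mask|=15  ⇒  voxels=12

|visual hull| = 12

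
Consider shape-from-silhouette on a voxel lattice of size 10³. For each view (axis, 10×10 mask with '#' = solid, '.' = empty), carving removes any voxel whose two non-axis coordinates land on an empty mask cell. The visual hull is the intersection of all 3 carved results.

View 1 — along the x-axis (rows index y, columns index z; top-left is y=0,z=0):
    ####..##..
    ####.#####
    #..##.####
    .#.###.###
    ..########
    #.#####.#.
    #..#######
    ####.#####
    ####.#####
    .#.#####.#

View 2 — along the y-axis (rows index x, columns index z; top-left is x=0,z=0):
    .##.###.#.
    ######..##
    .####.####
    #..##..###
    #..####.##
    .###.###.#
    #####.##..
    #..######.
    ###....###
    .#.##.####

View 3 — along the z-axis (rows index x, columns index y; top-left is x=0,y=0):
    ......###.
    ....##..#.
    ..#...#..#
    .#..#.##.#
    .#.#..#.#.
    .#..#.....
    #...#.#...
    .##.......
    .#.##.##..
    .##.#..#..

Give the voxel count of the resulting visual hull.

full grid |V| = 1000
after view 1 [x-axis, 77 of 100 cells solid] → remaining = 770
after view 2 [y-axis, 69 of 100 cells solid] → remaining = 534
after view 3 [z-axis, 34 of 100 cells solid] → remaining = 189

|visual hull| = 189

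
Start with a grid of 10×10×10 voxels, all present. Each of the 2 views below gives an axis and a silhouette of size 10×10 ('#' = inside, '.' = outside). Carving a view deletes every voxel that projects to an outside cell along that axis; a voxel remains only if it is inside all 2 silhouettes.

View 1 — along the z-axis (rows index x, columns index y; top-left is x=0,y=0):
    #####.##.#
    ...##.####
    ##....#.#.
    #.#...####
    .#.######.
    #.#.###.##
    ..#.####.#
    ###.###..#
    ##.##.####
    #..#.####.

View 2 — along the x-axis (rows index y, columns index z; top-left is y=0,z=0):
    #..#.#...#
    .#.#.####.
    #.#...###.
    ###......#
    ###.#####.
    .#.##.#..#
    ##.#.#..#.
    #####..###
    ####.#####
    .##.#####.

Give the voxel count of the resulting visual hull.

full grid |V| = 1000
carve view 1 (along z, XY-mask fill 65/100): 650 voxels remain
carve view 2 (along x, YZ-mask fill 61/100): 402 voxels remain

402 voxels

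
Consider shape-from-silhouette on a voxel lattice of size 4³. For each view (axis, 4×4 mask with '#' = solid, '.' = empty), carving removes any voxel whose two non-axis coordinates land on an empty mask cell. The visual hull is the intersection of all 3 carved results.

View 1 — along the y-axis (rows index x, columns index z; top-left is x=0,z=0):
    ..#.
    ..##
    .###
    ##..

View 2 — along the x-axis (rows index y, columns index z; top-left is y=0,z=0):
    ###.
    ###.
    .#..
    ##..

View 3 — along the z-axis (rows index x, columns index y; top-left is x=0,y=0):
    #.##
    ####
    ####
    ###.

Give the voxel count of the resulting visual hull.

voxel count = 14

before carving: 64 voxels (4×4×4)
carve view 1 (along y, XZ-mask fill 8/16): 32 voxels remain
carve view 2 (along x, YZ-mask fill 9/16): 17 voxels remain
carve view 3 (along z, XY-mask fill 14/16): 14 voxels remain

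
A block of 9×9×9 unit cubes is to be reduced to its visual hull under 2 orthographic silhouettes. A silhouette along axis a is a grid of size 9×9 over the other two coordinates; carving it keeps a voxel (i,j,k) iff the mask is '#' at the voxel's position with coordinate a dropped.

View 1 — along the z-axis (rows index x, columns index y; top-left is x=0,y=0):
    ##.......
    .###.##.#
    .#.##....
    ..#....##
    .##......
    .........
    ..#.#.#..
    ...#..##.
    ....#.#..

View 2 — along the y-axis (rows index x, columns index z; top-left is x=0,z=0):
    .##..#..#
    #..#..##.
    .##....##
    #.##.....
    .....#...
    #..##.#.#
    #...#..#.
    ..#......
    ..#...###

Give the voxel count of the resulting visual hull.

voxel count = 75

start: 9×9×9 = 729 voxels
[1] z-view keeps 24 columns → grid now 216
[2] y-view keeps 29 columns → grid now 75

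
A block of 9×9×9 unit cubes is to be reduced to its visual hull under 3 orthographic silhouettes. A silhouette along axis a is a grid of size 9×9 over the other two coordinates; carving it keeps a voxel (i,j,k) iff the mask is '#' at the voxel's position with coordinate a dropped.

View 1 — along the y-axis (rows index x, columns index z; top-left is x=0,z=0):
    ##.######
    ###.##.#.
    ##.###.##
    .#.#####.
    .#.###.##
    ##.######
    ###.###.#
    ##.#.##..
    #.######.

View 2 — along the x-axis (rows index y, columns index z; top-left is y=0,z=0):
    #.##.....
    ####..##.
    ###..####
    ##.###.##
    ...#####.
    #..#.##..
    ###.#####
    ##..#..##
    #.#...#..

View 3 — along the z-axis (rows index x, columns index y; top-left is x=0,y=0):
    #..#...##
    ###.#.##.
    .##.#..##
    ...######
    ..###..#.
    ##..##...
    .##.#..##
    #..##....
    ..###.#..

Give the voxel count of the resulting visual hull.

before carving: 729 voxels (9×9×9)
step 1: project along y, AND mask (60/81) → |grid| = 540
step 2: project along x, AND mask (48/81) → |grid| = 321
step 3: project along z, AND mask (41/81) → |grid| = 165

|visual hull| = 165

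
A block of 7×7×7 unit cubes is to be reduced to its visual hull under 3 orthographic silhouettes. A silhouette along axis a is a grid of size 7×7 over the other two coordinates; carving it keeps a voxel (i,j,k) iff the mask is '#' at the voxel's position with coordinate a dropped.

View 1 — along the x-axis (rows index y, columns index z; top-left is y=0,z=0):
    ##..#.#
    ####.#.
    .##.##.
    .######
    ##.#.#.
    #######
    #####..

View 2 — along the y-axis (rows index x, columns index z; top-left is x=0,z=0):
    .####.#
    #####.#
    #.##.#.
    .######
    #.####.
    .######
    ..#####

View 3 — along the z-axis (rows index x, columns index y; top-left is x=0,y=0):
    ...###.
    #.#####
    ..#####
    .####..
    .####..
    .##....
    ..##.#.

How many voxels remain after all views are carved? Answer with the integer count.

remaining voxels: 105

before carving: 343 voxels (7×7×7)
  1. axis=0 (YZ plane), |mask|=35  ⇒  voxels=245
  2. axis=1 (XZ plane), |mask|=37  ⇒  voxels=183
  3. axis=2 (XY plane), |mask|=27  ⇒  voxels=105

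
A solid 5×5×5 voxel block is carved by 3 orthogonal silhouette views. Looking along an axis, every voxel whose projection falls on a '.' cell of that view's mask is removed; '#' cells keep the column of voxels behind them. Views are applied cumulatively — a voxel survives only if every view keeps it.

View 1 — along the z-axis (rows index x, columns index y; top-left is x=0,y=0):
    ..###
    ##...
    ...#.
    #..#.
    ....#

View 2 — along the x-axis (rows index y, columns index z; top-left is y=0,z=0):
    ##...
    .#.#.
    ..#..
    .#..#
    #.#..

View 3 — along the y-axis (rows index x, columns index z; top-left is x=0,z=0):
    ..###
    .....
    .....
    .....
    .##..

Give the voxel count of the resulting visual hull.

remaining voxels: 4

full grid |V| = 125
after view 1 [z-axis, 9 of 25 cells solid] → remaining = 45
after view 2 [x-axis, 9 of 25 cells solid] → remaining = 17
after view 3 [y-axis, 5 of 25 cells solid] → remaining = 4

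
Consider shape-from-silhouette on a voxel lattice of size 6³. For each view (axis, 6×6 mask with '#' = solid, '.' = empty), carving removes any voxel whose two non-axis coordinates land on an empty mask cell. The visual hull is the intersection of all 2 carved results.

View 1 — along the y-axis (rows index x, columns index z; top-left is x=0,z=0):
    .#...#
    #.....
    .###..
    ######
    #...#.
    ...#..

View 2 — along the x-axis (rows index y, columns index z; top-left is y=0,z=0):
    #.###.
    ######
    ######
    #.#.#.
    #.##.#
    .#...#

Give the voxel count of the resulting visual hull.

voxel count = 62

start: 6×6×6 = 216 voxels
carve view 1 (along y, XZ-mask fill 15/36): 90 voxels remain
carve view 2 (along x, YZ-mask fill 25/36): 62 voxels remain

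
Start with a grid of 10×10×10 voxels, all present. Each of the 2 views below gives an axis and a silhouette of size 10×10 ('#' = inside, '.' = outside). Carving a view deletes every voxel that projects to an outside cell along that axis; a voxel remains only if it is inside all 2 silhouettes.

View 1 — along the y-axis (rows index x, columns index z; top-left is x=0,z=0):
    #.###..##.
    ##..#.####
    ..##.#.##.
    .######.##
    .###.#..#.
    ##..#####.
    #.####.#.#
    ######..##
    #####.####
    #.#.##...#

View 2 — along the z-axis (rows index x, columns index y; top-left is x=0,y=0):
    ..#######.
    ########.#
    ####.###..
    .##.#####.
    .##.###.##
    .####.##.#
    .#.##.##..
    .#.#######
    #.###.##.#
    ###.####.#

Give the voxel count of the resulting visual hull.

482 voxels

start: 10×10×10 = 1000 voxels
step 1: project along y, AND mask (67/100) → |grid| = 670
step 2: project along z, AND mask (72/100) → |grid| = 482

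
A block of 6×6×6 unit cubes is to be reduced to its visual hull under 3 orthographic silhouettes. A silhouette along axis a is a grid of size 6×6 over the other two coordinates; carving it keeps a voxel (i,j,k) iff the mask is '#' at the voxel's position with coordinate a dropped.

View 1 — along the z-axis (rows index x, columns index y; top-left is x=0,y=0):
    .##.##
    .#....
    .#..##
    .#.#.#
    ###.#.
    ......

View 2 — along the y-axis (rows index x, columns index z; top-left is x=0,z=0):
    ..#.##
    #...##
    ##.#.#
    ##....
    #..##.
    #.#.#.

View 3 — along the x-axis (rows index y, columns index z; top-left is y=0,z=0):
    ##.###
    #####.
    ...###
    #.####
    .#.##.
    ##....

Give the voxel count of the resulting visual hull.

|visual hull| = 29

initial block: 6^3 = 216
V1 z: intersect with XY mask (15 set) -- 90 left
V2 y: intersect with XZ mask (18 set) -- 45 left
V3 x: intersect with YZ mask (23 set) -- 29 left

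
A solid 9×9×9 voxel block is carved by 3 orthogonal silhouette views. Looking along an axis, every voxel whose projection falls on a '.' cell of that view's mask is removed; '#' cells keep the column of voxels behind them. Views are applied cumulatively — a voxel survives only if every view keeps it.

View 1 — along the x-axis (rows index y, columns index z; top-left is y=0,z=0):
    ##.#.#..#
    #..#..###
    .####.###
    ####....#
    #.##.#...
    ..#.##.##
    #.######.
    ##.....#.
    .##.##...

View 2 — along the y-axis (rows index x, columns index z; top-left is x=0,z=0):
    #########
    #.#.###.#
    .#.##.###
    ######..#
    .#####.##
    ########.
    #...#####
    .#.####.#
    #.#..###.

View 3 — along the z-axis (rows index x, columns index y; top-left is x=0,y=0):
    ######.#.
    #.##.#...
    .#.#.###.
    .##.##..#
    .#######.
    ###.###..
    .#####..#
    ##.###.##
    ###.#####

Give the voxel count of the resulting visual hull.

full grid |V| = 729
  1. axis=0 (YZ plane), |mask|=45  ⇒  voxels=405
  2. axis=1 (XZ plane), |mask|=60  ⇒  voxels=296
  3. axis=2 (XY plane), |mask|=55  ⇒  voxels=201

201 voxels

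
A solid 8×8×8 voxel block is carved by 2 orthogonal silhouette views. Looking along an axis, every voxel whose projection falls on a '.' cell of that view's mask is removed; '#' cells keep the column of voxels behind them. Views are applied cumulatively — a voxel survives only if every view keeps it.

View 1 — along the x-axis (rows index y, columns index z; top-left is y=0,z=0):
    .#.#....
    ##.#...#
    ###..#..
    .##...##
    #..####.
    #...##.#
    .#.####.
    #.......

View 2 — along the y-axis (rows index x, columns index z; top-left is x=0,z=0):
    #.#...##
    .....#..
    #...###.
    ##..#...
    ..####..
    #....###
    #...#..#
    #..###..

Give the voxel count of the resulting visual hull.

|visual hull| = 100

start: 8×8×8 = 512 voxels
V1 x: intersect with YZ mask (29 set) -- 232 left
V2 y: intersect with XZ mask (27 set) -- 100 left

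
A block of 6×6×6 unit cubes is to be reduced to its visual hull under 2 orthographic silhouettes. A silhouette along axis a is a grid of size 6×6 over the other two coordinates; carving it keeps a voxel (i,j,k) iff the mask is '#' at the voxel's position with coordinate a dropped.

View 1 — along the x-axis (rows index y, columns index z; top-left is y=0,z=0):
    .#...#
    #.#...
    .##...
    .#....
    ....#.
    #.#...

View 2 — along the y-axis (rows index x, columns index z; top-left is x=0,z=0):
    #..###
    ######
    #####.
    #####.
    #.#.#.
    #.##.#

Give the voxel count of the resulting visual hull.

|visual hull| = 44

before carving: 216 voxels (6×6×6)
  1. axis=0 (YZ plane), |mask|=10  ⇒  voxels=60
  2. axis=1 (XZ plane), |mask|=27  ⇒  voxels=44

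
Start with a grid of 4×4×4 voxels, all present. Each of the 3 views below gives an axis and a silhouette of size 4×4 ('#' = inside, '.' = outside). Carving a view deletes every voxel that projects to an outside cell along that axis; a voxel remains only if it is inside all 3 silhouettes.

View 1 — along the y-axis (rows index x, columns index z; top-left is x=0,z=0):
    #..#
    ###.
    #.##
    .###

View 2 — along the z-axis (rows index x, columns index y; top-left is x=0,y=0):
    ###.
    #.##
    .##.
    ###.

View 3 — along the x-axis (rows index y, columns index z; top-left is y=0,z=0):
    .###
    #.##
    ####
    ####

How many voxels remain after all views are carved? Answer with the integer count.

start: 4×4×4 = 64 voxels
V1 y: intersect with XZ mask (11 set) -- 44 left
V2 z: intersect with XY mask (11 set) -- 30 left
V3 x: intersect with YZ mask (14 set) -- 27 left

27 voxels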